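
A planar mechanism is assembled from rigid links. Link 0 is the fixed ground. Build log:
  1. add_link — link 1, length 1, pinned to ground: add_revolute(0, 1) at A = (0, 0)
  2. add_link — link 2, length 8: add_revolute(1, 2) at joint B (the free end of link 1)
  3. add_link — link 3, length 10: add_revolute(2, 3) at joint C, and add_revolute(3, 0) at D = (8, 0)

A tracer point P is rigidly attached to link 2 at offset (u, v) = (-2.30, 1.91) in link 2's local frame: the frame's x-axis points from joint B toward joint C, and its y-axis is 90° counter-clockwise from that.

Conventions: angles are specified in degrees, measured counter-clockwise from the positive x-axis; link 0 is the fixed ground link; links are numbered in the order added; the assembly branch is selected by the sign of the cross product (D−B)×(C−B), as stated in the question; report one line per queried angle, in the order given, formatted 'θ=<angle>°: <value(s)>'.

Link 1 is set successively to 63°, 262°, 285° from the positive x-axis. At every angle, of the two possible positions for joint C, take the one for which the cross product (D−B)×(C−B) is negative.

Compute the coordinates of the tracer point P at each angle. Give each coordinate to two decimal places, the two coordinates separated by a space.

A=(0,0), D=(8.00,0)
θ=63°: B = A + 1.00·(cos63°, sin63°) = (0.4540, 0.8910)
θ=63°: |BD| = 7.5984
θ=63°: circle(B,8.00) ∩ circle(D,10.00): a=1.4303, h=7.8711
θ=63°:   candidates: C₊=(2.7974,8.5401) cross=59.808; C₋=(0.9514,-7.0935) cross=-59.808
θ=63°:   branch - wants cross < 0 → take C=(0.9514,-7.0935) (cross=-59.808)
θ=63°: ex = (C−B)/|BC| = (0.0622,-0.9981); ey = (0.9981,0.0622)
θ=63°: P = B + -2.30·ex + 1.91·ey = (2.2173,3.3053)
θ=262°: B = A + 1.00·(cos262°, sin262°) = (-0.1392, -0.9903)
θ=262°: |BD| = 8.1992
θ=262°: circle(B,8.00) ∩ circle(D,10.00): a=1.9043, h=7.7701
θ=262°:   candidates: C₊=(0.8127,6.9529) cross=63.708; C₋=(2.6896,-8.4735) cross=-63.708
θ=262°:   branch - wants cross < 0 → take C=(2.6896,-8.4735) (cross=-63.708)
θ=262°: ex = (C−B)/|BC| = (0.3536,-0.9354); ey = (0.9354,0.3536)
θ=262°: P = B + -2.30·ex + 1.91·ey = (0.8342,1.8365)
θ=285°: B = A + 1.00·(cos285°, sin285°) = (0.2588, -0.9659)
θ=285°: |BD| = 7.8012
θ=285°: circle(B,8.00) ∩ circle(D,10.00): a=1.5933, h=7.8397
θ=285°:   candidates: C₊=(0.8691,7.0108) cross=61.159; C₋=(2.8105,-8.5481) cross=-61.159
θ=285°:   branch - wants cross < 0 → take C=(2.8105,-8.5481) (cross=-61.159)
θ=285°: ex = (C−B)/|BC| = (0.3190,-0.9478); ey = (0.9478,0.3190)
θ=285°: P = B + -2.30·ex + 1.91·ey = (1.3354,1.8232)

θ=63°: 2.22 3.31
θ=262°: 0.83 1.84
θ=285°: 1.34 1.82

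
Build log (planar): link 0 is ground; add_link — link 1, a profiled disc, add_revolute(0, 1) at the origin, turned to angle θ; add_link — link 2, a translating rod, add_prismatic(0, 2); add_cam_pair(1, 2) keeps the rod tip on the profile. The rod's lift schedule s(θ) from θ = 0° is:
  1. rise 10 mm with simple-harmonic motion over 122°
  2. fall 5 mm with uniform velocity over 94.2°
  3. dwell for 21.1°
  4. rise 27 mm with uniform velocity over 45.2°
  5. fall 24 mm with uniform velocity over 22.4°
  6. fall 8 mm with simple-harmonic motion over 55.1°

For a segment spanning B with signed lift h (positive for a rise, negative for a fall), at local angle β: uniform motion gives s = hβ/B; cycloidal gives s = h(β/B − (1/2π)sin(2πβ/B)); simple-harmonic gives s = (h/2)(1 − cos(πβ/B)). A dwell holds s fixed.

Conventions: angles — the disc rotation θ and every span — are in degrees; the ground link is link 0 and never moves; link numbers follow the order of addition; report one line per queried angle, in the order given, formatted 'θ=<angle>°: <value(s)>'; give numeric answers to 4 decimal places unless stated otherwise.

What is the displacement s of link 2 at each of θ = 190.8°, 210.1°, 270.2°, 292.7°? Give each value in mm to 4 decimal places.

seg 1 [0°–122°] simple-harmonic, h=10: full span → s += 10 → s = 10.0000
seg 2 [122°–216.2°] uniform, h=-5: θ=190.8° here. β=68.8, B=94.2. -5·68.8/94.2 = -3.6518 → s = 6.3482
seg 2 [122°–216.2°] uniform, h=-5: θ=210.1° here. β=88.1, B=94.2. -5·88.1/94.2 = -4.6762 → s = 5.3238
seg 2 [122°–216.2°] uniform, h=-5: full span → s += -5 → s = 5.0000
seg 3 [216.2°–237.3°] dwell: s stays 5.0000
seg 4 [237.3°–282.5°] uniform, h=27: θ=270.2° here. β=32.9, B=45.2. 27·32.9/45.2 = 19.6527 → s = 24.6527
seg 4 [237.3°–282.5°] uniform, h=27: full span → s += 27 → s = 32.0000
seg 5 [282.5°–304.9°] uniform, h=-24: θ=292.7° here. β=10.2, B=22.4. -24·10.2/22.4 = -10.9286 → s = 21.0714

θ=190.8°: 6.3482
θ=210.1°: 5.3238
θ=270.2°: 24.6527
θ=292.7°: 21.0714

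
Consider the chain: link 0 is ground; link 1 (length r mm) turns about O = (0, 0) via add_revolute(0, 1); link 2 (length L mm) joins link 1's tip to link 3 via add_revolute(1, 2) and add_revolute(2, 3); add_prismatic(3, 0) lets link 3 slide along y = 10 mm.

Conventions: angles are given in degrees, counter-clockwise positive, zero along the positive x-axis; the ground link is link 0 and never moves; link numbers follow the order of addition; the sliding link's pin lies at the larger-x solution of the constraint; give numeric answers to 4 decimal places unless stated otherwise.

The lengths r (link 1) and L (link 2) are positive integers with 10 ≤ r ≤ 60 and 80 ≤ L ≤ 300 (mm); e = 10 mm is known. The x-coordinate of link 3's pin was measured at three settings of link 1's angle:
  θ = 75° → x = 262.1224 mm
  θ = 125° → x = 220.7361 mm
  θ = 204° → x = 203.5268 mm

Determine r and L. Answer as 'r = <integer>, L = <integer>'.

constraint per measurement: (x − r cos θ)² + (r sin θ − e)² = L²
subtracting the θ₁ and θ₂ equations cancels the r² and L² terms:
r = (x₁² − x₂²) / (2[(x₁cos θ₁ + e sin θ₁) − (x₂cos θ₂ + e sin θ₂)]) = 51.0000 → r = 51
L² = (x₁ − r cos θ₁)² + (r sin θ₁ − e)² = 63503.9968 → L = 252.0000 → L = 252
check at θ₃=204°: x = 203.5268 (printed 203.5268) ✓

r = 51, L = 252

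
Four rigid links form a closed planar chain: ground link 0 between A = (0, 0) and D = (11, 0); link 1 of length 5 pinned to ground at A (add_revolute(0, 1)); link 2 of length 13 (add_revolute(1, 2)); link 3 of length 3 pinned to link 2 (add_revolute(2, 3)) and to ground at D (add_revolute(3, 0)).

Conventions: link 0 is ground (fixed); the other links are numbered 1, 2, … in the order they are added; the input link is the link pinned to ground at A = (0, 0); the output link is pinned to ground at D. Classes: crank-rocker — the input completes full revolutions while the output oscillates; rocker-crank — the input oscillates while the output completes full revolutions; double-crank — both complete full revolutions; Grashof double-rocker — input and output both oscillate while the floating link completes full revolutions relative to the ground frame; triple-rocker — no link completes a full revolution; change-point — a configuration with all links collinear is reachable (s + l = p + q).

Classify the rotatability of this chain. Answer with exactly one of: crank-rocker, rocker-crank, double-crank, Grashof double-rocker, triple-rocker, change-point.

lengths: ground=11, input=5, coupler=13, output=3
sorted: s=3 (shortest), l=13 (longest), p+q=16
s + l = 16 vs p + q = 16
s + l = p + q → change-point (collinear configuration reachable)

change-point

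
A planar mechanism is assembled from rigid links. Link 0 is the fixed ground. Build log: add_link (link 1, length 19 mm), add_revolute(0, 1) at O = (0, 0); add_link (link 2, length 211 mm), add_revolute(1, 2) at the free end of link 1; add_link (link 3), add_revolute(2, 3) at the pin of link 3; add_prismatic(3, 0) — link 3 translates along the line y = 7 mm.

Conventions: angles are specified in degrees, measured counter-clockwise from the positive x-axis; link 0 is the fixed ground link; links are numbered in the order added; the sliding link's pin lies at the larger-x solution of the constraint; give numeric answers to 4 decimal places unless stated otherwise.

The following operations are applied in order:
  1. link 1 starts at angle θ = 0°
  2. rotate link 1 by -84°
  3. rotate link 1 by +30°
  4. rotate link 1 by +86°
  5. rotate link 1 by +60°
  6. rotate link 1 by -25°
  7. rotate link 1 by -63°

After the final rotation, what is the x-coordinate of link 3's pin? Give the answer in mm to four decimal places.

geometry: r = 19 mm, L = 211 mm, e = 7 mm; θ starts at 0°
rotate link 1 by -84°: θ ← 0° -84° = -84°
rotate link 1 by +30°: θ ← -84° +30° = -54°
rotate link 1 by +86°: θ ← -54° +86° = 32°
rotate link 1 by +60°: θ ← 32° +60° = 92°
rotate link 1 by -25°: θ ← 92° -25° = 67°
rotate link 1 by -63°: θ ← 67° -63° = 4°
crank pin P = (r cos θ, r sin θ) = (18.953717, 1.325373)
h = r sin θ − e = 1.325373 − 7 = -5.674627
x = r cos θ + √(L² − h²) = 18.953717 + 210.923680 = 229.877397

229.8774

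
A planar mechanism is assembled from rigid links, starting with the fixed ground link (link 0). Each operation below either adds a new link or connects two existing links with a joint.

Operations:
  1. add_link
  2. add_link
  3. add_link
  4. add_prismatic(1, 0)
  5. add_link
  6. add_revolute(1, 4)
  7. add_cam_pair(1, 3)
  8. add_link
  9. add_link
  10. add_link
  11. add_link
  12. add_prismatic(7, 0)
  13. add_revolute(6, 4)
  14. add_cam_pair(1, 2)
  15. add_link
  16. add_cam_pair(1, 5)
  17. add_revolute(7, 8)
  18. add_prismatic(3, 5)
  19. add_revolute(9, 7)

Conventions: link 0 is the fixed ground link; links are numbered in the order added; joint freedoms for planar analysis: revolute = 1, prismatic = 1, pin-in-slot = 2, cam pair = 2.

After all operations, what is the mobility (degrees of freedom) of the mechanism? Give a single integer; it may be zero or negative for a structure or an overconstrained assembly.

link 0 = ground. State L|J1|J2 = 1|0|0
+link1  2|0|0
+link2  3|0|0
+link3  4|0|0
P(1,0) f=1→J1  4|1|0
+link4  5|1|0
R(1,4) f=1→J1  5|2|0
C(1,3) f=2→J2  5|2|1
+link5  6|2|1
+link6  7|2|1
+link7  8|2|1
+link8  9|2|1
P(7,0) f=1→J1  9|3|1
R(6,4) f=1→J1  9|4|1
C(1,2) f=2→J2  9|4|2
+link9  10|4|2
C(1,5) f=2→J2  10|4|3
R(7,8) f=1→J1  10|5|3
P(3,5) f=1→J1  10|6|3
R(9,7) f=1→J1  10|7|3
M = 3(10−1)−2·7−3 = 27−14−3 = 10

M = 10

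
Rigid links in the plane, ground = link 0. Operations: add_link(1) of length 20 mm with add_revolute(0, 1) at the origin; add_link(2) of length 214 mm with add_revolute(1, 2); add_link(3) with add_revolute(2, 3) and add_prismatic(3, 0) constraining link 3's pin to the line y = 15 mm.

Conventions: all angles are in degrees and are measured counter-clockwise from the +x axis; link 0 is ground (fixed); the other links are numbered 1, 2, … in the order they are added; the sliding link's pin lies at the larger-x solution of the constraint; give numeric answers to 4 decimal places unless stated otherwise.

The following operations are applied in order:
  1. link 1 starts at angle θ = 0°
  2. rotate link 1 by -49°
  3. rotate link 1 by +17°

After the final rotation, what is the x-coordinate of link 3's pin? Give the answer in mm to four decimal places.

geometry: r = 20 mm, L = 214 mm, e = 15 mm; θ starts at 0°
rotate link 1 by -49°: θ ← 0° -49° = -49°
rotate link 1 by +17°: θ ← -49° +17° = -32°
crank pin P = (r cos θ, r sin θ) = (16.960962, -10.598385)
h = r sin θ − e = -10.598385 − 15 = -25.598385
x = r cos θ + √(L² − h²) = 16.960962 + 212.463462 = 229.424424

229.4244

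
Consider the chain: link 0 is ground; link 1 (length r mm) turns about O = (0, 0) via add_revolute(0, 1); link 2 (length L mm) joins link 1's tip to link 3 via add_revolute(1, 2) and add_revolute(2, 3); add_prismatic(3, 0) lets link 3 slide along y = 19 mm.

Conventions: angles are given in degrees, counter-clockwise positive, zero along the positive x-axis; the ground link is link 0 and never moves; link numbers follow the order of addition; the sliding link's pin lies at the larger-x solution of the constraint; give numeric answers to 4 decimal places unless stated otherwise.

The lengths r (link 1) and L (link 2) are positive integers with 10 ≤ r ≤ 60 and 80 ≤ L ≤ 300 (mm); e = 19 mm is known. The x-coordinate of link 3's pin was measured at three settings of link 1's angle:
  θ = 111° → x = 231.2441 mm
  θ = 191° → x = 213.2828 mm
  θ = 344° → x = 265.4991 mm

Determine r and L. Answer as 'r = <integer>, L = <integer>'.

constraint per measurement: (x − r cos θ)² + (r sin θ − e)² = L²
subtracting the θ₁ and θ₂ equations cancels the r² and L² terms:
r = (x₁² − x₂²) / (2[(x₁cos θ₁ + e sin θ₁) − (x₂cos θ₂ + e sin θ₂)]) = 27.0000 → r = 27
L² = (x₁ − r cos θ₁)² + (r sin θ₁ − e)² = 58080.9859 → L = 241.0000 → L = 241
check at θ₃=344°: x = 265.4991 (printed 265.4991) ✓

r = 27, L = 241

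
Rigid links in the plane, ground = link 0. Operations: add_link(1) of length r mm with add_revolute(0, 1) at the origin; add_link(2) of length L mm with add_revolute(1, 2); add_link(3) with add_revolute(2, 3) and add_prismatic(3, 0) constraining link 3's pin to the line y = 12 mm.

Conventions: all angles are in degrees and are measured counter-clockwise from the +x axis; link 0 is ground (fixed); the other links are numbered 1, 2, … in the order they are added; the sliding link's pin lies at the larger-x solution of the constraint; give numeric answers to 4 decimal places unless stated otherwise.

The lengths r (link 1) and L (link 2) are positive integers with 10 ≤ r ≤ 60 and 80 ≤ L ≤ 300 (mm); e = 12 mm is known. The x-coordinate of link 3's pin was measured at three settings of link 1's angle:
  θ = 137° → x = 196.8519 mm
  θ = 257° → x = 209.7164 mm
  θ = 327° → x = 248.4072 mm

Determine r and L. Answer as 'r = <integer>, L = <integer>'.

constraint per measurement: (x − r cos θ)² + (r sin θ − e)² = L²
subtracting the θ₁ and θ₂ equations cancels the r² and L² terms:
r = (x₁² − x₂²) / (2[(x₁cos θ₁ + e sin θ₁) − (x₂cos θ₂ + e sin θ₂)]) = 34.0001 → r = 34
L² = (x₁ − r cos θ₁)² + (r sin θ₁ − e)² = 49284.0087 → L = 222.0000 → L = 222
check at θ₃=327°: x = 248.4072 (printed 248.4072) ✓

r = 34, L = 222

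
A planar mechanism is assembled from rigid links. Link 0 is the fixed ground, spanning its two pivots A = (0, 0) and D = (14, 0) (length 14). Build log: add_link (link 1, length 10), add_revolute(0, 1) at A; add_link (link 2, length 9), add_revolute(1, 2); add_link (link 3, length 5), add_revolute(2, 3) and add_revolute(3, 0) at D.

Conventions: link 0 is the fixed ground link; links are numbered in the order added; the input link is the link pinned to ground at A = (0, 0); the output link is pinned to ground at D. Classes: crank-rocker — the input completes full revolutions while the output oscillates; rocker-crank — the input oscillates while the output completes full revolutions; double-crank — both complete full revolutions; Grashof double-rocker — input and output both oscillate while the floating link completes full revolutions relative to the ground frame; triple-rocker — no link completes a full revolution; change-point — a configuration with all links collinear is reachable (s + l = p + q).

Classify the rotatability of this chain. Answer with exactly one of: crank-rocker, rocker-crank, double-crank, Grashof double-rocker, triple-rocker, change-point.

lengths: ground=14, input=10, coupler=9, output=5
sorted: s=5 (shortest), l=14 (longest), p+q=19
s + l = 19 vs p + q = 19
s + l = p + q → change-point (collinear configuration reachable)

change-point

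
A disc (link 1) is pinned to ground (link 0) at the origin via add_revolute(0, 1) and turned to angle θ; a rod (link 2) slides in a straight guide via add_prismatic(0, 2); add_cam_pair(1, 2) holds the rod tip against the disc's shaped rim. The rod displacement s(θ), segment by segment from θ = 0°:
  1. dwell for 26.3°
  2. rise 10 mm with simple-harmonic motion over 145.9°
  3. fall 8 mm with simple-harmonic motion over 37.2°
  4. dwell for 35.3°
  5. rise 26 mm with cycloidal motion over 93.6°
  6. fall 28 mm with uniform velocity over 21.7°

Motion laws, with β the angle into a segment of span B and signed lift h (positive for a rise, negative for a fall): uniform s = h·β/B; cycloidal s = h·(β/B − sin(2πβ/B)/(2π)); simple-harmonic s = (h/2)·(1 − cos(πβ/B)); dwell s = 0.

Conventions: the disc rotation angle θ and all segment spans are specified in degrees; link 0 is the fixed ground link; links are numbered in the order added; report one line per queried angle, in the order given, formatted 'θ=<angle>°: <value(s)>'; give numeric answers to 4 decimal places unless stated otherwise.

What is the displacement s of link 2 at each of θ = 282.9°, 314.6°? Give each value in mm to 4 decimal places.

segment 1 (0° to 26.3°, dwell): s unchanged at 0.0000
segment 2 (26.3° to 172.2°, simple-harmonic, h = 10) is passed completely: s = 0.0000 + (10) = 10.0000
segment 3 (172.2° to 209.4°, simple-harmonic, h = -8) is passed completely: s = 10.0000 + (-8) = 2.0000
segment 4 (209.4° to 244.7°, dwell): s unchanged at 2.0000
θ = 282.9° falls in segment 5 (244.7° to 338.3°, cycloidal, h = 26): β = 282.9 − 244.7 = 38.2°, B = 93.6°; Δs = 26·(0.4081 − sin(2π·0.4081)/(2π)) = 8.3527; s = 2.0000 + 8.3527 = 10.3527
θ = 314.6° falls in segment 5 (244.7° to 338.3°, cycloidal, h = 26): β = 314.6 − 244.7 = 69.9°, B = 93.6°; Δs = 26·(0.7468 − sin(2π·0.7468)/(2π)) = 23.5539; s = 2.0000 + 23.5539 = 25.5539

θ=282.9°: 10.3527
θ=314.6°: 25.5539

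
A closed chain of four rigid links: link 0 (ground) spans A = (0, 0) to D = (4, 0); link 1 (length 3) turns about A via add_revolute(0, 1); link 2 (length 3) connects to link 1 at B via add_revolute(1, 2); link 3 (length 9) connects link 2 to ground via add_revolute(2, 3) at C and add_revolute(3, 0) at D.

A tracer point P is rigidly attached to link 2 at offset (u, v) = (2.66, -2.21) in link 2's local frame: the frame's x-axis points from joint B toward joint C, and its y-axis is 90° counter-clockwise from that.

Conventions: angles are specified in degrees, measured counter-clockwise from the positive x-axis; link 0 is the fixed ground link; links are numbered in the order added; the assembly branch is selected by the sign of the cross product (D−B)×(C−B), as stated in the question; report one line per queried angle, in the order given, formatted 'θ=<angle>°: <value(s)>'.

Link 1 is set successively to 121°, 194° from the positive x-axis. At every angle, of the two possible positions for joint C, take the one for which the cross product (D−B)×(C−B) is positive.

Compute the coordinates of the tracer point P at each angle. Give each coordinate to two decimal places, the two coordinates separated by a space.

A=(0,0), D=(4.00,0)
θ=121°: B = A + 3.00·(cos121°, sin121°) = (-1.5451, 2.5715)
θ=121°: |BD| = 6.1124
θ=121°: circle(B,3.00) ∩ circle(D,9.00): a=-2.8335, h=0.9855
θ=121°:   candidates: C₊=(-3.7011,4.6576) cross=6.023; C₋=(-4.5303,2.8696) cross=-6.023
θ=121°:   branch + wants cross > 0 → take C=(-3.7011,4.6576) (cross=6.023)
θ=121°: ex = (C−B)/|BC| = (-0.7187,0.6954); ey = (-0.6954,-0.7187)
θ=121°: P = B + 2.66·ex + -2.21·ey = (-1.9200,6.0094)
θ=194°: B = A + 3.00·(cos194°, sin194°) = (-2.9109, -0.7258)
θ=194°: |BD| = 6.9489
θ=194°: circle(B,3.00) ∩ circle(D,9.00): a=-1.7062, h=2.4675
θ=194°:   candidates: C₊=(-4.8655,1.5501) cross=17.147; C₋=(-4.3501,-3.3580) cross=-17.147
θ=194°:   branch + wants cross > 0 → take C=(-4.8655,1.5501) (cross=17.147)
θ=194°: ex = (C−B)/|BC| = (-0.6515,0.7586); ey = (-0.7586,-0.6515)
θ=194°: P = B + 2.66·ex + -2.21·ey = (-2.9675,2.7321)

θ=121°: -1.92 6.01
θ=194°: -2.97 2.73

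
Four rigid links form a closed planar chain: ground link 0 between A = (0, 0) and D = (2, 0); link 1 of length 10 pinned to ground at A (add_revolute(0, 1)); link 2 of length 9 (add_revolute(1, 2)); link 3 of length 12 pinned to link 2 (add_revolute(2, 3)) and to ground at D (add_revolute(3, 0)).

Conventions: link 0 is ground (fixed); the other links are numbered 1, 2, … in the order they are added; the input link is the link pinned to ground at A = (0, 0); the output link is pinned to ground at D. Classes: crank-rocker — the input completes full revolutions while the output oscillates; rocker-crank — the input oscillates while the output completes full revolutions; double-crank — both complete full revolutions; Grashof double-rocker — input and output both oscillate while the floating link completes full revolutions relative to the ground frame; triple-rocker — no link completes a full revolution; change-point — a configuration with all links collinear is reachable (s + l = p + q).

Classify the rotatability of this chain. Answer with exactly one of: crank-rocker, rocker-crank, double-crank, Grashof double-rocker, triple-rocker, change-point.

lengths: ground=2, input=10, coupler=9, output=12
sorted: s=2 (shortest), l=12 (longest), p+q=19
s + l = 14 vs p + q = 19
s + l < p + q (Grashof) with shortest = ground link → double-crank

double-crank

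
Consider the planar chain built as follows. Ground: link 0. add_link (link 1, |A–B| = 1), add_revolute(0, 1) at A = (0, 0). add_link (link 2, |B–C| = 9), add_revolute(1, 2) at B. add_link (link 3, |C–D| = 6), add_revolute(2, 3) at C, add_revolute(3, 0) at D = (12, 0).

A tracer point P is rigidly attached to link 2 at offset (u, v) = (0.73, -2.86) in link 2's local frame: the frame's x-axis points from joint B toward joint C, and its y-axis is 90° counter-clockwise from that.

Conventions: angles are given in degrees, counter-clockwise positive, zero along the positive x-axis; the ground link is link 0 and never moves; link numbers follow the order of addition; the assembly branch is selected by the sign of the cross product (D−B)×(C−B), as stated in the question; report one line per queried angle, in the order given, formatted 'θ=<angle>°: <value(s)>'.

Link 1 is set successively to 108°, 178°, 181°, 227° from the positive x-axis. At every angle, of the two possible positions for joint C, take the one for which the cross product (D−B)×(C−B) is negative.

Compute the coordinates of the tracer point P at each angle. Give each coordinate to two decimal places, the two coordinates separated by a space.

A=(0,0), D=(12.00,0)
θ=108°: B = A + 1.00·(cos108°, sin108°) = (-0.3090, 0.9511)
θ=108°: |BD| = 12.3457
θ=108°: circle(B,9.00) ∩ circle(D,6.00): a=7.9953, h=4.1321
θ=108°:   candidates: C₊=(7.9809,4.4550) cross=51.014; C₋=(7.3443,-3.7847) cross=-51.014
θ=108°:   branch - wants cross < 0 → take C=(7.3443,-3.7847) (cross=-51.014)
θ=108°: ex = (C−B)/|BC| = (0.8504,-0.5262); ey = (0.5262,0.8504)
θ=108°: P = B + 0.73·ex + -2.86·ey = (-1.1932,-1.8651)
θ=178°: B = A + 1.00·(cos178°, sin178°) = (-0.9994, 0.0349)
θ=178°: |BD| = 12.9994
θ=178°: circle(B,9.00) ∩ circle(D,6.00): a=8.2306, h=3.6411
θ=178°:   candidates: C₊=(7.2409,3.6539) cross=47.333; C₋=(7.2214,-3.6283) cross=-47.333
θ=178°:   branch - wants cross < 0 → take C=(7.2214,-3.6283) (cross=-47.333)
θ=178°: ex = (C−B)/|BC| = (0.9134,-0.4070); ey = (0.4070,0.9134)
θ=178°: P = B + 0.73·ex + -2.86·ey = (-1.4967,-2.8746)
θ=181°: B = A + 1.00·(cos181°, sin181°) = (-0.9998, -0.0175)
θ=181°: |BD| = 12.9999
θ=181°: circle(B,9.00) ∩ circle(D,6.00): a=8.2307, h=3.6408
θ=181°:   candidates: C₊=(7.2260,3.6344) cross=47.330; C₋=(7.2358,-3.6472) cross=-47.330
θ=181°:   branch - wants cross < 0 → take C=(7.2358,-3.6472) (cross=-47.330)
θ=181°: ex = (C−B)/|BC| = (0.9151,-0.4033); ey = (0.4033,0.9151)
θ=181°: P = B + 0.73·ex + -2.86·ey = (-1.4853,-2.9290)
θ=227°: B = A + 1.00·(cos227°, sin227°) = (-0.6820, -0.7314)
θ=227°: |BD| = 12.7031
θ=227°: circle(B,9.00) ∩ circle(D,6.00): a=8.1228, h=3.8757
θ=227°:   candidates: C₊=(7.2042,3.6055) cross=49.233; C₋=(7.6504,-4.1329) cross=-49.233
θ=227°:   branch - wants cross < 0 → take C=(7.6504,-4.1329) (cross=-49.233)
θ=227°: ex = (C−B)/|BC| = (0.9258,-0.3780); ey = (0.3780,0.9258)
θ=227°: P = B + 0.73·ex + -2.86·ey = (-1.0871,-3.6551)

θ=108°: -1.19 -1.87
θ=178°: -1.50 -2.87
θ=181°: -1.49 -2.93
θ=227°: -1.09 -3.66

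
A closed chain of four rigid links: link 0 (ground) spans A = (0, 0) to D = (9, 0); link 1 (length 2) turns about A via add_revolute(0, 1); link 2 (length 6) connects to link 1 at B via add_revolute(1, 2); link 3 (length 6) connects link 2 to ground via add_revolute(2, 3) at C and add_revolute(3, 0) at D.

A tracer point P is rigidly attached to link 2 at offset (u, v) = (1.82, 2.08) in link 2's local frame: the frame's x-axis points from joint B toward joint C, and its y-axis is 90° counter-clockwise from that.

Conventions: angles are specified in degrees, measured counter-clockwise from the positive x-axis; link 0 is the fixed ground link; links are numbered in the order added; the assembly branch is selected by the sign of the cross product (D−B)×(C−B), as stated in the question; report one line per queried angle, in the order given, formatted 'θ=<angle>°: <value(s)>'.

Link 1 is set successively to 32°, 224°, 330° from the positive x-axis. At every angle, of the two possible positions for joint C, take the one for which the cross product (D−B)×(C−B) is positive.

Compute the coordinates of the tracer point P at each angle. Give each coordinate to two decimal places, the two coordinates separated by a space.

A=(0,0), D=(9.00,0)
θ=32°: B = A + 2.00·(cos32°, sin32°) = (1.6961, 1.0598)
θ=32°: |BD| = 7.3804
θ=32°: circle(B,6.00) ∩ circle(D,6.00): a=3.6902, h=4.7310
θ=32°:   candidates: C₊=(6.0274,5.2119) cross=34.917; C₋=(4.6687,-4.1521) cross=-34.917
θ=32°:   branch + wants cross > 0 → take C=(6.0274,5.2119) (cross=34.917)
θ=32°: ex = (C−B)/|BC| = (0.7219,0.6920); ey = (-0.6920,0.7219)
θ=32°: P = B + 1.82·ex + 2.08·ey = (1.5706,3.8208)
θ=224°: B = A + 2.00·(cos224°, sin224°) = (-1.4387, -1.3893)
θ=224°: |BD| = 10.5307
θ=224°: circle(B,6.00) ∩ circle(D,6.00): a=5.2654, h=2.8768
θ=224°:   candidates: C₊=(3.4011,2.1570) cross=30.295; C₋=(4.1602,-3.5463) cross=-30.295
θ=224°:   branch + wants cross > 0 → take C=(3.4011,2.1570) (cross=30.295)
θ=224°: ex = (C−B)/|BC| = (0.8066,0.5911); ey = (-0.5911,0.8066)
θ=224°: P = B + 1.82·ex + 2.08·ey = (-1.2000,1.3642)
θ=330°: B = A + 2.00·(cos330°, sin330°) = (1.7321, -1.0000)
θ=330°: |BD| = 7.3364
θ=330°: circle(B,6.00) ∩ circle(D,6.00): a=3.6682, h=4.7481
θ=330°:   candidates: C₊=(4.7188,4.2038) cross=34.834; C₋=(6.0132,-5.2038) cross=-34.834
θ=330°:   branch + wants cross > 0 → take C=(4.7188,4.2038) (cross=34.834)
θ=330°: ex = (C−B)/|BC| = (0.4978,0.8673); ey = (-0.8673,0.4978)
θ=330°: P = B + 1.82·ex + 2.08·ey = (0.8341,1.6139)

θ=32°: 1.57 3.82
θ=224°: -1.20 1.36
θ=330°: 0.83 1.61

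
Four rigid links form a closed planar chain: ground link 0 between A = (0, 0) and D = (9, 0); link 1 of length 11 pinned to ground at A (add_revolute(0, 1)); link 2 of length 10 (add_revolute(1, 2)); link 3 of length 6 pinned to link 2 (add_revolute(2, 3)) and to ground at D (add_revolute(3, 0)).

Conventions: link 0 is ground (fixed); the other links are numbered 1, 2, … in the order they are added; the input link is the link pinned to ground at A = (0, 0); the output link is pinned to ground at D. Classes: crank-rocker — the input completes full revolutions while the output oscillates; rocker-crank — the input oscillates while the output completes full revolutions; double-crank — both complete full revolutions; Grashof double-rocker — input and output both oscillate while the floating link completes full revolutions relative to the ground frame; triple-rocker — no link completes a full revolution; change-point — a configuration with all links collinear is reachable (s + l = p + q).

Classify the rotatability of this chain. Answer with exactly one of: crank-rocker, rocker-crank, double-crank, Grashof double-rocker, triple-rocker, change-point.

lengths: ground=9, input=11, coupler=10, output=6
sorted: s=6 (shortest), l=11 (longest), p+q=19
s + l = 17 vs p + q = 19
s + l < p + q (Grashof) with shortest = output link → rocker-crank

rocker-crank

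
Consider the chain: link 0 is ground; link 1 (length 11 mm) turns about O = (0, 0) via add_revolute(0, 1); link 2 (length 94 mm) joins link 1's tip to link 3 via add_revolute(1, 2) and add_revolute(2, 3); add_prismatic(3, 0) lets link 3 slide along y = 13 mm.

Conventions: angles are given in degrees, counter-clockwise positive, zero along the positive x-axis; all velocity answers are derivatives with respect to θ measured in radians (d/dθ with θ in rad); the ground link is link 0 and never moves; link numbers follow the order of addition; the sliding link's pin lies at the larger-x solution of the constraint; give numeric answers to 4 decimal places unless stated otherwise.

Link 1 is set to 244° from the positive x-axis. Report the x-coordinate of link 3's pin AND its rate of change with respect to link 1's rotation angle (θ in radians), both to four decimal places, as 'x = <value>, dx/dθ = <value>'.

geometry: r = 11 mm, L = 94 mm, e = 13 mm
crank pin P = (r cos θ, r sin θ) = (-4.822083, -9.886735)
h = r sin θ − e = -9.886735 − 13 = -22.886735
x = r cos θ + √(L² − h²) = -4.822083 + 91.171253 = 86.349170
dx/dθ = −r sin θ − h·r cos θ/√(L² − h²) (θ in radians; h = -22.886735) = 8.676246

x = 86.3492, dx/dθ = 8.6762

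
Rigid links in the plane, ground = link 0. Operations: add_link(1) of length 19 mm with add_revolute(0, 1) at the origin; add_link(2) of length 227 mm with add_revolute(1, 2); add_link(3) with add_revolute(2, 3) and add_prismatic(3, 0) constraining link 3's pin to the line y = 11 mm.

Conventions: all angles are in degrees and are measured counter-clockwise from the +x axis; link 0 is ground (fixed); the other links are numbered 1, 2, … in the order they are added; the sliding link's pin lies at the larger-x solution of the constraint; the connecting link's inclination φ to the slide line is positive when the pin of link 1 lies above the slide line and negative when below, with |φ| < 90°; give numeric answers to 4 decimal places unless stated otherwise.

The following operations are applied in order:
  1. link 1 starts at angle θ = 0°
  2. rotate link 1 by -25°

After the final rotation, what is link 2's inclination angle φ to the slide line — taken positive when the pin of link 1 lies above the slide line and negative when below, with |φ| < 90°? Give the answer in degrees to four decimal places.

geometry: r = 19 mm, L = 227 mm, e = 11 mm; θ starts at 0°
rotate link 1 by -25°: θ ← 0° -25° = -25°
h = r sin θ − e = -8.029747 − 11 = -19.029747
sin φ = h / L = -19.029747 / 227 = -0.08383148
φ = arcsin(-0.08383148) = -4.808834°

-4.8088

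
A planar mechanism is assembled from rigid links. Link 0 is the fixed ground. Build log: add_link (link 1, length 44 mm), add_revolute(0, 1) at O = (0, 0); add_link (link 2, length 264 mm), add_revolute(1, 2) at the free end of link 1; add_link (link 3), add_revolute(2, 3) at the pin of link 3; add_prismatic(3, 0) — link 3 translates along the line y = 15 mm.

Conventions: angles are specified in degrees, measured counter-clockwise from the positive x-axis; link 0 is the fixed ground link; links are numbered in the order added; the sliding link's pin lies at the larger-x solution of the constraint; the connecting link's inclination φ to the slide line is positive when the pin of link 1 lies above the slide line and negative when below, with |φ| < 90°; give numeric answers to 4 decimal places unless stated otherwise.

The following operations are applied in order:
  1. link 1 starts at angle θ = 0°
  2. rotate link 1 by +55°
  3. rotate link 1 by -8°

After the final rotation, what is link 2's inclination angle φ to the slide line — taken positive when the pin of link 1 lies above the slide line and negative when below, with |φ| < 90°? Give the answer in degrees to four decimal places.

geometry: r = 44 mm, L = 264 mm, e = 15 mm; θ starts at 0°
rotate link 1 by +55°: θ ← 0° +55° = 55°
rotate link 1 by -8°: θ ← 55° -8° = 47°
h = r sin θ − e = 32.179563 − 15 = 17.179563
sin φ = h / L = 17.179563 / 264 = 0.06507410
φ = arcsin(0.06507410) = 3.731108°

3.7311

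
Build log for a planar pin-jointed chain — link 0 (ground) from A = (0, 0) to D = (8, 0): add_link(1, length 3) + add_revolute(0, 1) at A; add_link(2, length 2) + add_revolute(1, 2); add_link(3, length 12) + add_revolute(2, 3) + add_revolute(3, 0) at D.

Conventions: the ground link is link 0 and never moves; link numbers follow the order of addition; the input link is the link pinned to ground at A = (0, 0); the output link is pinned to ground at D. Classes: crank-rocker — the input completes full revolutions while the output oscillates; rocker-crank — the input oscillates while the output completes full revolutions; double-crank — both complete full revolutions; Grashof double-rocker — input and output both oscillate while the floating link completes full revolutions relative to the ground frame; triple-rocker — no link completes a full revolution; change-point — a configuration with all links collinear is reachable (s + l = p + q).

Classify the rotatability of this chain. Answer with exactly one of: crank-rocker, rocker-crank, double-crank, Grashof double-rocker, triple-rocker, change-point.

lengths: ground=8, input=3, coupler=2, output=12
sorted: s=2 (shortest), l=12 (longest), p+q=11
s + l = 14 vs p + q = 11
s + l > p + q → non-Grashof → no link fully rotates → triple-rocker

triple-rocker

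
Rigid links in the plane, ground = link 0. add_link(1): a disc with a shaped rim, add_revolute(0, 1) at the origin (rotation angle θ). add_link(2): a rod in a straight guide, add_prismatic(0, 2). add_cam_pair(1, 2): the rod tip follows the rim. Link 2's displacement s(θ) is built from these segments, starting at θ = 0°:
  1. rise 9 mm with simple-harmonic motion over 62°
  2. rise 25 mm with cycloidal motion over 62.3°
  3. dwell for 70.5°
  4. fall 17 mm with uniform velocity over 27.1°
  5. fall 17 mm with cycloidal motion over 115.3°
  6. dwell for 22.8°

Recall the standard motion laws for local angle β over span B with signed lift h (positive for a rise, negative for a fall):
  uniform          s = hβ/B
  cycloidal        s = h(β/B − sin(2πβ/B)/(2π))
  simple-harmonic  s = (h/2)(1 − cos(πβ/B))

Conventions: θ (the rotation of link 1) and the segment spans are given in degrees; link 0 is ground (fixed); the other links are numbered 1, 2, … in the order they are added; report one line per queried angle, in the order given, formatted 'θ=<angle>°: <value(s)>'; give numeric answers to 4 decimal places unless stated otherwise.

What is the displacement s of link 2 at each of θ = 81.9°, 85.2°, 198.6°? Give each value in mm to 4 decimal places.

segment 1 (0° to 62°, simple-harmonic, h = 9) is passed completely: s = 0.0000 + (9) = 9.0000
θ = 81.9° falls in segment 2 (62° to 124.3°, cycloidal, h = 25): β = 81.9 − 62 = 19.9°, B = 62.3°; Δs = 25·(0.3194 − sin(2π·0.3194)/(2π)) = 4.3792; s = 9.0000 + 4.3792 = 13.3792
θ = 85.2° falls in segment 2 (62° to 124.3°, cycloidal, h = 25): β = 85.2 − 62 = 23.2°, B = 62.3°; Δs = 25·(0.3724 − sin(2π·0.3724)/(2π)) = 6.4506; s = 9.0000 + 6.4506 = 15.4506
segment 2 (62° to 124.3°, cycloidal, h = 25) is passed completely: s = 9.0000 + (25) = 34.0000
segment 3 (124.3° to 194.8°, dwell): s unchanged at 34.0000
θ = 198.6° falls in segment 4 (194.8° to 221.9°, uniform, h = -17): β = 198.6 − 194.8 = 3.8°, B = 27.1°; Δs = -17·3.8/27.1 = -2.3838; s = 34.0000 − 2.3838 = 31.6162

θ=81.9°: 13.3792
θ=85.2°: 15.4506
θ=198.6°: 31.6162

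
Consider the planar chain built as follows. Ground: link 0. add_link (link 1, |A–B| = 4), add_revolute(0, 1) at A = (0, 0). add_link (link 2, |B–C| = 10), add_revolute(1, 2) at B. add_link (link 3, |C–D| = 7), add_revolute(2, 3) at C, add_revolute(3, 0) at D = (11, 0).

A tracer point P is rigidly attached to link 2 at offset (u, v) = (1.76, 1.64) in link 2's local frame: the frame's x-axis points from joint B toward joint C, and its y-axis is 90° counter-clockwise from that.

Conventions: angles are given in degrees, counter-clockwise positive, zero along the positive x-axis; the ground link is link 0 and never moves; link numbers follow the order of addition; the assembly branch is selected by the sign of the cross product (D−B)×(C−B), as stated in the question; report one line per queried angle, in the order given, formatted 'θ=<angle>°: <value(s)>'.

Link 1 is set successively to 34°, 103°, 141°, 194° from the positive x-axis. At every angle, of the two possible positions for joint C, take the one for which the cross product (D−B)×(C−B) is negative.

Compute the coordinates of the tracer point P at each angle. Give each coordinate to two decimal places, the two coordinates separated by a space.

A=(0,0), D=(11.00,0)
θ=34°: B = A + 4.00·(cos34°, sin34°) = (3.3162, 2.2368)
θ=34°: |BD| = 8.0028
θ=34°: circle(B,10.00) ∩ circle(D,7.00): a=7.1878, h=6.9524
θ=34°:   candidates: C₊=(12.1607,6.9031) cross=55.639; C₋=(8.2743,-6.4475) cross=-55.639
θ=34°:   branch - wants cross < 0 → take C=(8.2743,-6.4475) (cross=-55.639)
θ=34°: ex = (C−B)/|BC| = (0.4958,-0.8684); ey = (0.8684,0.4958)
θ=34°: P = B + 1.76·ex + 1.64·ey = (5.6130,1.5215)
θ=103°: B = A + 4.00·(cos103°, sin103°) = (-0.8998, 3.8975)
θ=103°: |BD| = 12.5218
θ=103°: circle(B,10.00) ∩ circle(D,7.00): a=8.2974, h=5.5816
θ=103°:   candidates: C₊=(8.7227,6.6192) cross=69.891; C₋=(5.2481,-3.9894) cross=-69.891
θ=103°:   branch - wants cross < 0 → take C=(5.2481,-3.9894) (cross=-69.891)
θ=103°: ex = (C−B)/|BC| = (0.6148,-0.7887); ey = (0.7887,0.6148)
θ=103°: P = B + 1.76·ex + 1.64·ey = (1.4757,3.5176)
θ=141°: B = A + 4.00·(cos141°, sin141°) = (-3.1086, 2.5173)
θ=141°: |BD| = 14.3314
θ=141°: circle(B,10.00) ∩ circle(D,7.00): a=8.9450, h=4.4707
θ=141°:   candidates: C₊=(6.4826,5.3473) cross=64.071; C₋=(4.9121,-3.4551) cross=-64.071
θ=141°:   branch - wants cross < 0 → take C=(4.9121,-3.4551) (cross=-64.071)
θ=141°: ex = (C−B)/|BC| = (0.8021,-0.5972); ey = (0.5972,0.8021)
θ=141°: P = B + 1.76·ex + 1.64·ey = (-0.7175,2.7815)
θ=194°: B = A + 4.00·(cos194°, sin194°) = (-3.8812, -0.9677)
θ=194°: |BD| = 14.9126
θ=194°: circle(B,10.00) ∩ circle(D,7.00): a=9.1663, h=3.9974
θ=194°:   candidates: C₊=(5.0064,3.6161) cross=59.612; C₋=(5.5252,-4.3619) cross=-59.612
θ=194°:   branch - wants cross < 0 → take C=(5.5252,-4.3619) (cross=-59.612)
θ=194°: ex = (C−B)/|BC| = (0.9406,-0.3394); ey = (0.3394,0.9406)
θ=194°: P = B + 1.76·ex + 1.64·ey = (-1.6690,-0.0224)

θ=34°: 5.61 1.52
θ=103°: 1.48 3.52
θ=141°: -0.72 2.78
θ=194°: -1.67 -0.02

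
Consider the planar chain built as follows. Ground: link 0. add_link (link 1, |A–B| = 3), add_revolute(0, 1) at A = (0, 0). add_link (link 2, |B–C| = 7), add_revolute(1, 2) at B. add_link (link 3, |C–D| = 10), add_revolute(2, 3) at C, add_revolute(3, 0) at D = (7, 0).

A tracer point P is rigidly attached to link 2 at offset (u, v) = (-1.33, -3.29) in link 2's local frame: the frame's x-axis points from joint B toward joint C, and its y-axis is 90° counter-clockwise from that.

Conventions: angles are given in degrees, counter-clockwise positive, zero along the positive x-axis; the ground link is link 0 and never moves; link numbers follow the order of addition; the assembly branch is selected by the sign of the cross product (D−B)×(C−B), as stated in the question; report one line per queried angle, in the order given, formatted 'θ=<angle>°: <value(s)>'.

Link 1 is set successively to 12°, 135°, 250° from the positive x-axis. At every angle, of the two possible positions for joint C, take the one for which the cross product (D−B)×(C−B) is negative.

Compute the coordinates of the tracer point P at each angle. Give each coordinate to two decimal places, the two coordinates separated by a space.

A=(0,0), D=(7.00,0)
θ=12°: B = A + 3.00·(cos12°, sin12°) = (2.9344, 0.6237)
θ=12°: |BD| = 4.1131
θ=12°: circle(B,7.00) ∩ circle(D,10.00): a=-4.1431, h=5.6422
θ=12°:   candidates: C₊=(-0.3051,6.8290) cross=23.207; C₋=(-2.0164,-4.3250) cross=-23.207
θ=12°:   branch - wants cross < 0 → take C=(-2.0164,-4.3250) (cross=-23.207)
θ=12°: ex = (C−B)/|BC| = (-0.7073,-0.7070); ey = (0.7070,-0.7073)
θ=12°: P = B + -1.33·ex + -3.29·ey = (1.5492,3.8909)
θ=135°: B = A + 3.00·(cos135°, sin135°) = (-2.1213, 2.1213)
θ=135°: |BD| = 9.3647
θ=135°: circle(B,7.00) ∩ circle(D,10.00): a=1.9594, h=6.7202
θ=135°:   candidates: C₊=(1.3094,8.2230) cross=62.933; C₋=(-1.7351,-4.8680) cross=-62.933
θ=135°:   branch - wants cross < 0 → take C=(-1.7351,-4.8680) (cross=-62.933)
θ=135°: ex = (C−B)/|BC| = (0.0552,-0.9985); ey = (0.9985,0.0552)
θ=135°: P = B + -1.33·ex + -3.29·ey = (-5.4797,3.2678)
θ=250°: B = A + 3.00·(cos250°, sin250°) = (-1.0261, -2.8191)
θ=250°: |BD| = 8.5068
θ=250°: circle(B,7.00) ∩ circle(D,10.00): a=1.2558, h=6.8864
θ=250°:   candidates: C₊=(-2.1234,4.0944) cross=58.581; C₋=(2.4409,-8.9002) cross=-58.581
θ=250°:   branch - wants cross < 0 → take C=(2.4409,-8.9002) (cross=-58.581)
θ=250°: ex = (C−B)/|BC| = (0.4953,-0.8687); ey = (0.8687,0.4953)
θ=250°: P = B + -1.33·ex + -3.29·ey = (-4.5429,-3.2931)

θ=12°: 1.55 3.89
θ=135°: -5.48 3.27
θ=250°: -4.54 -3.29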